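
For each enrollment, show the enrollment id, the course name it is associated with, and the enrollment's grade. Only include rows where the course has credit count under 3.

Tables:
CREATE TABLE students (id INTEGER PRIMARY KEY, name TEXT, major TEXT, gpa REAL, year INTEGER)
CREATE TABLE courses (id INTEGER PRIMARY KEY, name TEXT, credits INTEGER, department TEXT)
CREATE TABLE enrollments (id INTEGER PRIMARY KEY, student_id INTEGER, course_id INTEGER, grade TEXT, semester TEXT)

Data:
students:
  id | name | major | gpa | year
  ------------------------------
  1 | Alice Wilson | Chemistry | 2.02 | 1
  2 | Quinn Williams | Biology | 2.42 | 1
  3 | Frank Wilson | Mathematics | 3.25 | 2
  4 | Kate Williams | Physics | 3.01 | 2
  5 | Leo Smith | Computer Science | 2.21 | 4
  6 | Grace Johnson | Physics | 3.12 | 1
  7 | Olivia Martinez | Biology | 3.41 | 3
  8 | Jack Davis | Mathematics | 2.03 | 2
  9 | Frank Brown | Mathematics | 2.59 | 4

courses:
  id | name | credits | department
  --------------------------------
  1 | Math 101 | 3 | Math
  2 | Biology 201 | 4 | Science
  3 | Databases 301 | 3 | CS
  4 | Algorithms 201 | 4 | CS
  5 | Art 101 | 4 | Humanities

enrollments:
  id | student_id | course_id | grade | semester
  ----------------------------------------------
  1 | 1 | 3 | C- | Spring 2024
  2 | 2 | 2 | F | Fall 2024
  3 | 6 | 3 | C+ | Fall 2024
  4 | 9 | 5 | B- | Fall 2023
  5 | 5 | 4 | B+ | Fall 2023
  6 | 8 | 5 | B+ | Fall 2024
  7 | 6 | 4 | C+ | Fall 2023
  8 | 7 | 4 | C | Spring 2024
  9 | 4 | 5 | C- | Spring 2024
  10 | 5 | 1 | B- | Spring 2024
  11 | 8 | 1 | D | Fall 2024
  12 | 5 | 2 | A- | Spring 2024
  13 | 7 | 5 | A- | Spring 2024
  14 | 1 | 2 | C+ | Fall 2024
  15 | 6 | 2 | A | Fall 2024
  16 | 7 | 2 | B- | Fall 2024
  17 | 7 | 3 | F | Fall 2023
SELECT c.id, p.name AS course, c.grade FROM enrollments c JOIN courses p ON c.course_id = p.id WHERE p.credits < 3

Execution result:
(no rows)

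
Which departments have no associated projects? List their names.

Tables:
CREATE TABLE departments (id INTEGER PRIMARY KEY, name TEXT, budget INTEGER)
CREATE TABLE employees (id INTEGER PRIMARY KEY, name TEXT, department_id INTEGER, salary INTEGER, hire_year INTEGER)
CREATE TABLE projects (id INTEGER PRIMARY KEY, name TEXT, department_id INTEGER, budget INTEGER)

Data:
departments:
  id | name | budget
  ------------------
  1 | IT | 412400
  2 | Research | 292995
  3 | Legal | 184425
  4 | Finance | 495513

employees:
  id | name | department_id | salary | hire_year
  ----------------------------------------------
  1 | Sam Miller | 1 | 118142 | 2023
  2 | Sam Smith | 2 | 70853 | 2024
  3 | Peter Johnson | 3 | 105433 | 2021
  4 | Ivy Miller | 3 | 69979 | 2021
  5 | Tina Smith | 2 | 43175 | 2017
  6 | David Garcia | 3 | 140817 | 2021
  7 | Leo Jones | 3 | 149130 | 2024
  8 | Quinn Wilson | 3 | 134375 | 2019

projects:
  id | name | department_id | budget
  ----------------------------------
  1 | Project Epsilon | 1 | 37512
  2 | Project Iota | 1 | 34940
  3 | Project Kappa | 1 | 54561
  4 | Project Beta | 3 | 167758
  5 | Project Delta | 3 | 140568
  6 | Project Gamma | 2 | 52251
SELECT p.name FROM departments p LEFT JOIN projects c ON c.department_id = p.id WHERE c.id IS NULL

Execution result:
Finance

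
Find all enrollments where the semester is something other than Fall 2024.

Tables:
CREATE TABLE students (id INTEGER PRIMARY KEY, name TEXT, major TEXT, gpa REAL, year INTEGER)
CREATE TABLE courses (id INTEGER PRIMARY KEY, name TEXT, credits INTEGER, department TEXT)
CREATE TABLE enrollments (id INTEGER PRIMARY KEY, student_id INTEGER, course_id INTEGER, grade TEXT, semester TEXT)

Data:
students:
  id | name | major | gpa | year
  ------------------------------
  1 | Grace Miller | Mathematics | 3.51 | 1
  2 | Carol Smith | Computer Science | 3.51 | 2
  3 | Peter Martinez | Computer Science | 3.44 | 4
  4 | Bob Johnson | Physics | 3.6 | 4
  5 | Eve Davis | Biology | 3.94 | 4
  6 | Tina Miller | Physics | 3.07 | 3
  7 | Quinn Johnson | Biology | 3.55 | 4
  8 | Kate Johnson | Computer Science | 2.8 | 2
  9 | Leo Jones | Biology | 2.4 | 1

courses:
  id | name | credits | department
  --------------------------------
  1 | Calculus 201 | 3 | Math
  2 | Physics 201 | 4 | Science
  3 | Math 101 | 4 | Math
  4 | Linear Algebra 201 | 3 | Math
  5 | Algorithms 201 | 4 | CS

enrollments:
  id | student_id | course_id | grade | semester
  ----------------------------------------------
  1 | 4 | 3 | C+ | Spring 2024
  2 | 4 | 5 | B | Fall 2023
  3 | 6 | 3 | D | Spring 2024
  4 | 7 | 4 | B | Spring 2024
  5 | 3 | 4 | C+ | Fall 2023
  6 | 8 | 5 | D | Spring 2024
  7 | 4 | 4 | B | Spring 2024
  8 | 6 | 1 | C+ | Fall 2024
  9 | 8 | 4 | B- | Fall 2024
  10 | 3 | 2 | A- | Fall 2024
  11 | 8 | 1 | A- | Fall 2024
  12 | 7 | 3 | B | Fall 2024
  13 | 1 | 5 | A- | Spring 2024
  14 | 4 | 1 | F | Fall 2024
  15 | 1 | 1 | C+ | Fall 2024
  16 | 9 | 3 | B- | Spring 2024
SELECT id, semester FROM enrollments WHERE semester <> 'Fall 2024'

Execution result:
id | semester
1 | Spring 2024
2 | Fall 2023
3 | Spring 2024
4 | Spring 2024
5 | Fall 2023
6 | Spring 2024
7 | Spring 2024
13 | Spring 2024
16 | Spring 2024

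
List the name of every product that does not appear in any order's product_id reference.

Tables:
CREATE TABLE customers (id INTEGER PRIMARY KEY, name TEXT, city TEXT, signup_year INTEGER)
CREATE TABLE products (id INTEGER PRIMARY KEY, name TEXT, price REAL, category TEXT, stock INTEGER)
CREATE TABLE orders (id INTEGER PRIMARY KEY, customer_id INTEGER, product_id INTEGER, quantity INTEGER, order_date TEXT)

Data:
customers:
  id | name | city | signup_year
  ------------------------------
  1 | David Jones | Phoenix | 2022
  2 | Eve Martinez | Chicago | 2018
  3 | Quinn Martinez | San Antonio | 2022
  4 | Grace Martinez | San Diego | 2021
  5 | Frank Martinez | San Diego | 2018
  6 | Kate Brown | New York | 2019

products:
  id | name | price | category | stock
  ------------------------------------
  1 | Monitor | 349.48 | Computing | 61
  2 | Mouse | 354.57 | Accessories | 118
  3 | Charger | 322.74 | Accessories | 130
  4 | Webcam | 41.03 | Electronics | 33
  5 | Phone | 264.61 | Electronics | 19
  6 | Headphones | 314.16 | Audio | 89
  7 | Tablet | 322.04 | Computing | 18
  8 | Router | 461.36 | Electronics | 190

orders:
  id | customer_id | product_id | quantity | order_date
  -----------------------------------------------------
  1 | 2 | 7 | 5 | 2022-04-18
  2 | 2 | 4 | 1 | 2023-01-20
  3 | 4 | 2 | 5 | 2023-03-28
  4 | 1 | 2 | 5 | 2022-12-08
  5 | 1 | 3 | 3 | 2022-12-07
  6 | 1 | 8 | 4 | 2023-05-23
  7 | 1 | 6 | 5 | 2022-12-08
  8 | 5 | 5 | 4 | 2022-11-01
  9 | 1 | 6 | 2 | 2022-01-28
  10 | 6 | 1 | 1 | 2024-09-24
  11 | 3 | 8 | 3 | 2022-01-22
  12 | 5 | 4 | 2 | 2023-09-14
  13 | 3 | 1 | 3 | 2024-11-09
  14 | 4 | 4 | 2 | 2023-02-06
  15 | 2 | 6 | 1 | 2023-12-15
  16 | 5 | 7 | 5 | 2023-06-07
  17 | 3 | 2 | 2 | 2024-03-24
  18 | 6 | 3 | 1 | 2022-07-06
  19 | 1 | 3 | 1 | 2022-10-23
SELECT p.name FROM products p LEFT JOIN orders c ON c.product_id = p.id WHERE c.id IS NULL

Execution result:
(no rows)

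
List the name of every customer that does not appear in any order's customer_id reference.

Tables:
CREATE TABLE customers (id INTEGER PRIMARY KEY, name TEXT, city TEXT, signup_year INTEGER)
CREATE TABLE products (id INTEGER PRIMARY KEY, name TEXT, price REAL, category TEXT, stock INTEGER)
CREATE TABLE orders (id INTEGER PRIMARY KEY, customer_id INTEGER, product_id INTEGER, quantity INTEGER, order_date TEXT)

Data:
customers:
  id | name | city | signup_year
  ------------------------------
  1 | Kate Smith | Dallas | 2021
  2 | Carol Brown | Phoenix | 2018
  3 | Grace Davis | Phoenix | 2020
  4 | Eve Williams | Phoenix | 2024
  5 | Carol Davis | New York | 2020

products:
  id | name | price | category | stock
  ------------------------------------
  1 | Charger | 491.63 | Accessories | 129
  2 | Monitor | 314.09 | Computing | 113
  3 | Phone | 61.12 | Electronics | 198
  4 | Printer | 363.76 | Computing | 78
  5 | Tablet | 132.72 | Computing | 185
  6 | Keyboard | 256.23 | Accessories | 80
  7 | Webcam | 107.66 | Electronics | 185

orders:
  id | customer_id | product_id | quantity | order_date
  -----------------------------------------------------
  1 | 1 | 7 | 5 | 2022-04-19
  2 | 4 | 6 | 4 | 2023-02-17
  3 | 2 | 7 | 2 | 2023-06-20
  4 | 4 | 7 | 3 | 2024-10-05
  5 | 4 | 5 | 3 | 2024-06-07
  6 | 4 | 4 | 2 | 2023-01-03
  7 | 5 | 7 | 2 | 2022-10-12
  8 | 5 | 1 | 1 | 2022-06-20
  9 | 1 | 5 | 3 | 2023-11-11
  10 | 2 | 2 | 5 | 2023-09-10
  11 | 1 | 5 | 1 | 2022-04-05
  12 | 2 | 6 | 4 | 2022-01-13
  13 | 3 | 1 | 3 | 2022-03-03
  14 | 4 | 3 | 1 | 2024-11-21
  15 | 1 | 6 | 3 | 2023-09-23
SELECT p.name FROM customers p LEFT JOIN orders c ON c.customer_id = p.id WHERE c.id IS NULL

Execution result:
(no rows)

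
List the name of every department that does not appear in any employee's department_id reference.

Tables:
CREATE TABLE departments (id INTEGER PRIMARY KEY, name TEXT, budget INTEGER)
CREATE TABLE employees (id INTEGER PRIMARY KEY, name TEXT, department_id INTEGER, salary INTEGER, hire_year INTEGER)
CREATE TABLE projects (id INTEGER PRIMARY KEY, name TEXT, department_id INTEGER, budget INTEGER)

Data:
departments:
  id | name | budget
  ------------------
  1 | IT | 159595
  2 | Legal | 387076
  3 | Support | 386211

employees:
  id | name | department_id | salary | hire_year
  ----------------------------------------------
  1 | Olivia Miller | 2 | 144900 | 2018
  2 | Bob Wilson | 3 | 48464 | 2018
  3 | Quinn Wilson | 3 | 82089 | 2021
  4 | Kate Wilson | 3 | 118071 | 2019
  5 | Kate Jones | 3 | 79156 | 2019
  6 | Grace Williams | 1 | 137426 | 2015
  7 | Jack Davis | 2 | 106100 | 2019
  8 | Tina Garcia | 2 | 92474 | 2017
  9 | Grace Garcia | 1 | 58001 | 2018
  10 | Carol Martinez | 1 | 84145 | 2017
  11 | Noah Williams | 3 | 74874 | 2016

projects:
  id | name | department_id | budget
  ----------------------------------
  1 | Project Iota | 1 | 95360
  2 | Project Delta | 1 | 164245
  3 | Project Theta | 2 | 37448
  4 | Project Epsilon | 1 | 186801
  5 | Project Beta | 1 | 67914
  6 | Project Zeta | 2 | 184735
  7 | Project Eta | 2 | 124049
SELECT p.name FROM departments p LEFT JOIN employees c ON c.department_id = p.id WHERE c.id IS NULL

Execution result:
(no rows)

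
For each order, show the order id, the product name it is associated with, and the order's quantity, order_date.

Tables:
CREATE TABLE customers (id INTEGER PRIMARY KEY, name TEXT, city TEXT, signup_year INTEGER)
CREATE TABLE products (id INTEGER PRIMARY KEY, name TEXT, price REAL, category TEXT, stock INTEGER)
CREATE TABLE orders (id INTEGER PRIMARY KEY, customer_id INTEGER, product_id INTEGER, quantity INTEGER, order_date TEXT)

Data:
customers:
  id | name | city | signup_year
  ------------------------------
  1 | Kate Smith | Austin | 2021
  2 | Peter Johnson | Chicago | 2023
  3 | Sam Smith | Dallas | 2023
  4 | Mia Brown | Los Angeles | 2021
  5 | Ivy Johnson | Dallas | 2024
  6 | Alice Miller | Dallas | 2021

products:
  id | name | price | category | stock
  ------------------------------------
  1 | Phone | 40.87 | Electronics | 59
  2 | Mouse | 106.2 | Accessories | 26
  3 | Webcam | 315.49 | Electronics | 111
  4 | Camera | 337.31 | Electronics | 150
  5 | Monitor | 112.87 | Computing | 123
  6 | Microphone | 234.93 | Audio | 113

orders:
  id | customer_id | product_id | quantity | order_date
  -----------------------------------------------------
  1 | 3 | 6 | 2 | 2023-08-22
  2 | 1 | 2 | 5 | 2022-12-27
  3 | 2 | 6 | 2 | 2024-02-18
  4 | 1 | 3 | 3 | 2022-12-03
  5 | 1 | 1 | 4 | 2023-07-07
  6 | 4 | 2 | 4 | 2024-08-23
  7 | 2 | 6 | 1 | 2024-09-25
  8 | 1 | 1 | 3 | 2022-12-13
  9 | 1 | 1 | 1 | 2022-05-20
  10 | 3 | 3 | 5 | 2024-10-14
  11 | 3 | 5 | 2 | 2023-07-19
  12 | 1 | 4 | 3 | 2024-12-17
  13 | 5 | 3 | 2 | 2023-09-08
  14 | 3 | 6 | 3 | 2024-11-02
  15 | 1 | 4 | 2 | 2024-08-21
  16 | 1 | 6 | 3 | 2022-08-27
SELECT c.id, p.name AS product, c.quantity, c.order_date FROM orders c JOIN products p ON c.product_id = p.id

Execution result:
id | product | quantity | order_date
1 | Microphone | 2 | 2023-08-22
2 | Mouse | 5 | 2022-12-27
3 | Microphone | 2 | 2024-02-18
4 | Webcam | 3 | 2022-12-03
5 | Phone | 4 | 2023-07-07
6 | Mouse | 4 | 2024-08-23
7 | Microphone | 1 | 2024-09-25
8 | Phone | 3 | 2022-12-13
9 | Phone | 1 | 2022-05-20
10 | Webcam | 5 | 2024-10-14
11 | Monitor | 2 | 2023-07-19
12 | Camera | 3 | 2024-12-17
13 | Webcam | 2 | 2023-09-08
14 | Microphone | 3 | 2024-11-02
15 | Camera | 2 | 2024-08-21
16 | Microphone | 3 | 2022-08-27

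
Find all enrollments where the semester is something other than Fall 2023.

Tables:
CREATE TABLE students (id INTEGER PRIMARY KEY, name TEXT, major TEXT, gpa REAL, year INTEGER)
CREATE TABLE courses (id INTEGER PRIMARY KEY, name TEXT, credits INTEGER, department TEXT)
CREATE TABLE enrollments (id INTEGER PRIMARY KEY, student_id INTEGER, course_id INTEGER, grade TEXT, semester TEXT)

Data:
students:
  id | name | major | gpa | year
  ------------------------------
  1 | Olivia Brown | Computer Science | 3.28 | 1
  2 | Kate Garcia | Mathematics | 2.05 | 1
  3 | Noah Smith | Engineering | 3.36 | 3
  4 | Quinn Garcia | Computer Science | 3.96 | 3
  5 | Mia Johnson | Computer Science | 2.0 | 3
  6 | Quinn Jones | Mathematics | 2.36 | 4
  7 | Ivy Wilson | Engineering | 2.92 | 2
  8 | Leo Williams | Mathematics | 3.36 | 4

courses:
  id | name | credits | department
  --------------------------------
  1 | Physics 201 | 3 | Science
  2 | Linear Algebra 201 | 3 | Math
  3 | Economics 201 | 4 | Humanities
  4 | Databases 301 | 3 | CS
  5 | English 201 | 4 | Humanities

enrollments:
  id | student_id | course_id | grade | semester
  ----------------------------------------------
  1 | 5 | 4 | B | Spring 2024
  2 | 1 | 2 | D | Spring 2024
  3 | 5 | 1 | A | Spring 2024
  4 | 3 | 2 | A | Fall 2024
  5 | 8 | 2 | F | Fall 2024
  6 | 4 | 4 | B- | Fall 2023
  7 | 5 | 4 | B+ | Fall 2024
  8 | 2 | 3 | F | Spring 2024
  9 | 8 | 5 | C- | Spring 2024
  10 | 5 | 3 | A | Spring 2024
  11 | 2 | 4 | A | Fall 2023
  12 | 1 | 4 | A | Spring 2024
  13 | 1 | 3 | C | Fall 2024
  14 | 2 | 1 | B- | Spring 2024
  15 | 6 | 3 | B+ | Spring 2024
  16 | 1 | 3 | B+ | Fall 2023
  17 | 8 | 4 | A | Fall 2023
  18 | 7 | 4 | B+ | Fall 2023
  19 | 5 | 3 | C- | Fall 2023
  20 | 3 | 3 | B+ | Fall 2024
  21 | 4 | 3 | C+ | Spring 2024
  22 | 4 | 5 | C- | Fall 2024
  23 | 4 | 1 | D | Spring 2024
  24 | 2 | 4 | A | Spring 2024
SELECT id, semester FROM enrollments WHERE semester <> 'Fall 2023'

Execution result:
id | semester
1 | Spring 2024
2 | Spring 2024
3 | Spring 2024
4 | Fall 2024
5 | Fall 2024
7 | Fall 2024
8 | Spring 2024
9 | Spring 2024
10 | Spring 2024
12 | Spring 2024
13 | Fall 2024
14 | Spring 2024
15 | Spring 2024
20 | Fall 2024
21 | Spring 2024
22 | Fall 2024
23 | Spring 2024
24 | Spring 2024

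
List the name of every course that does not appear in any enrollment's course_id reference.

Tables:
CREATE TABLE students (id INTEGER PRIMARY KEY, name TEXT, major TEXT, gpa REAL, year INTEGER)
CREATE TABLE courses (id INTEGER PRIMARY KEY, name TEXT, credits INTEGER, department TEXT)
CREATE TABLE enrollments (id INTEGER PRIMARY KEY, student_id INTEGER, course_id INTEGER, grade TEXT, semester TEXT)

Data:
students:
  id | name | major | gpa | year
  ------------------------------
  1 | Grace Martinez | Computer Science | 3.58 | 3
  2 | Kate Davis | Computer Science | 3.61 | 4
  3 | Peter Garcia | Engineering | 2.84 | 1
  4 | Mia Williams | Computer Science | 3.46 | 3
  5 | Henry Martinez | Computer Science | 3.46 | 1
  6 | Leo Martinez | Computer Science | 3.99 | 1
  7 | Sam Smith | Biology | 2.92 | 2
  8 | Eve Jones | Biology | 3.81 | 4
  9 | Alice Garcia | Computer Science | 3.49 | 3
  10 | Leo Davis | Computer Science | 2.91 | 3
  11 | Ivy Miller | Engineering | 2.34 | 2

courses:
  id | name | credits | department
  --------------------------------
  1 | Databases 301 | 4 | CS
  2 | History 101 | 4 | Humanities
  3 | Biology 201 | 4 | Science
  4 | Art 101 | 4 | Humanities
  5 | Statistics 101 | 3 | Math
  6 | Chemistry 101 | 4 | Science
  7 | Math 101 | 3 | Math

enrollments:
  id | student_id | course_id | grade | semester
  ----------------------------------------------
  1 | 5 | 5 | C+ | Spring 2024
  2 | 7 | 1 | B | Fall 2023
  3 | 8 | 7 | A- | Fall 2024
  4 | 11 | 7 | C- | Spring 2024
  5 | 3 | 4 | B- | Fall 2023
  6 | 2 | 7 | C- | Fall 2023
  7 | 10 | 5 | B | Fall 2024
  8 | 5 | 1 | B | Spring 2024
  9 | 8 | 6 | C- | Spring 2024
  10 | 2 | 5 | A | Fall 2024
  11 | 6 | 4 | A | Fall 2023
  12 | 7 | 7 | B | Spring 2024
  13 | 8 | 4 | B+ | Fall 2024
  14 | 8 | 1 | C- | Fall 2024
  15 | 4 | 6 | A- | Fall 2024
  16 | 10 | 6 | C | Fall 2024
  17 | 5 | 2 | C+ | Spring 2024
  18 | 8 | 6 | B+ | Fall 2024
SELECT p.name FROM courses p LEFT JOIN enrollments c ON c.course_id = p.id WHERE c.id IS NULL

Execution result:
Biology 201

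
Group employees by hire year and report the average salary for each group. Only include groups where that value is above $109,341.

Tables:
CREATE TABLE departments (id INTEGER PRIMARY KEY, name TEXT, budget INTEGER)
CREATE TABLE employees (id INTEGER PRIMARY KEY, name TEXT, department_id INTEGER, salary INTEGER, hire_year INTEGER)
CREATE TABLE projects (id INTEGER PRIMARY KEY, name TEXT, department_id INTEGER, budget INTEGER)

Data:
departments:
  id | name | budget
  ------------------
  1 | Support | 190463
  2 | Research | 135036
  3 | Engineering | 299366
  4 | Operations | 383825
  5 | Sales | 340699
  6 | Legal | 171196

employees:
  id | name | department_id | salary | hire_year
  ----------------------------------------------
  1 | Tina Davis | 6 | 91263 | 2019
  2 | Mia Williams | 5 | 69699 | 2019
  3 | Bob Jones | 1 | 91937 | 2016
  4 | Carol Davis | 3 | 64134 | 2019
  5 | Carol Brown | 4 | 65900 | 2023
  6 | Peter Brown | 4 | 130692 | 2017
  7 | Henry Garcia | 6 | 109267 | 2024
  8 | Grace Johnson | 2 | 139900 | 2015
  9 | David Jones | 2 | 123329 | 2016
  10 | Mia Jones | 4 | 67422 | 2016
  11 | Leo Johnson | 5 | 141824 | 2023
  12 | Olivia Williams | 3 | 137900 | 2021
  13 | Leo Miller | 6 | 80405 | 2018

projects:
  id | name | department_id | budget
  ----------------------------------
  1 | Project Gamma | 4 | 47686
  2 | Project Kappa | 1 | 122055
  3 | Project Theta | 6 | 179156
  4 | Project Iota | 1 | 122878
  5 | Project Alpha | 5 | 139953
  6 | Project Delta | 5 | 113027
SELECT hire_year, AVG(salary) AS avg_salary FROM employees GROUP BY hire_year HAVING AVG(salary) > 109341

Execution result:
hire_year | avg_salary
2015 | 139900.00
2017 | 130692.00
2021 | 137900.00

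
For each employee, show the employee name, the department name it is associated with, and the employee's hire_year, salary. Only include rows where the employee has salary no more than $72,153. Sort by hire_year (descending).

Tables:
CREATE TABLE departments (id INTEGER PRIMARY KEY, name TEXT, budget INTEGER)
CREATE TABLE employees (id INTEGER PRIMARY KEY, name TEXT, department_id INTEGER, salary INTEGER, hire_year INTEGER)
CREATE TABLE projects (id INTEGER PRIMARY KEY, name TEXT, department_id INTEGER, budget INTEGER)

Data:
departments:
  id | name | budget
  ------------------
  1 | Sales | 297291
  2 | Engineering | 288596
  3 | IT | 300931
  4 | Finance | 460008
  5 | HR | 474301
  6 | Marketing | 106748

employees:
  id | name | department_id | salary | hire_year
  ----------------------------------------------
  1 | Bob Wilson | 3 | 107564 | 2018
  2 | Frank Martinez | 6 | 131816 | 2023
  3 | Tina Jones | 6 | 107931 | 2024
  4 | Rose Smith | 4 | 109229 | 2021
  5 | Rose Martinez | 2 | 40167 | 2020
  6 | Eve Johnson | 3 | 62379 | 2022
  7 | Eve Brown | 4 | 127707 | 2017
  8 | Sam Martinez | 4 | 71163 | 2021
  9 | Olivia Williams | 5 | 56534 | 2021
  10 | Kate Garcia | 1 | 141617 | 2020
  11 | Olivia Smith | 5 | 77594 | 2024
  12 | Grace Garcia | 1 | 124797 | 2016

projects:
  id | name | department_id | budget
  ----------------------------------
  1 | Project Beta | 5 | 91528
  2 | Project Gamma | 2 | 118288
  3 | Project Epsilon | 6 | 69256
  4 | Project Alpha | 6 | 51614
SELECT c.name, p.name AS department, c.hire_year, c.salary FROM employees c JOIN departments p ON c.department_id = p.id WHERE c.salary <= 72153 ORDER BY c.hire_year DESC

Execution result:
name | department | hire_year | salary
Eve Johnson | IT | 2022 | 62379
Sam Martinez | Finance | 2021 | 71163
Olivia Williams | HR | 2021 | 56534
Rose Martinez | Engineering | 2020 | 40167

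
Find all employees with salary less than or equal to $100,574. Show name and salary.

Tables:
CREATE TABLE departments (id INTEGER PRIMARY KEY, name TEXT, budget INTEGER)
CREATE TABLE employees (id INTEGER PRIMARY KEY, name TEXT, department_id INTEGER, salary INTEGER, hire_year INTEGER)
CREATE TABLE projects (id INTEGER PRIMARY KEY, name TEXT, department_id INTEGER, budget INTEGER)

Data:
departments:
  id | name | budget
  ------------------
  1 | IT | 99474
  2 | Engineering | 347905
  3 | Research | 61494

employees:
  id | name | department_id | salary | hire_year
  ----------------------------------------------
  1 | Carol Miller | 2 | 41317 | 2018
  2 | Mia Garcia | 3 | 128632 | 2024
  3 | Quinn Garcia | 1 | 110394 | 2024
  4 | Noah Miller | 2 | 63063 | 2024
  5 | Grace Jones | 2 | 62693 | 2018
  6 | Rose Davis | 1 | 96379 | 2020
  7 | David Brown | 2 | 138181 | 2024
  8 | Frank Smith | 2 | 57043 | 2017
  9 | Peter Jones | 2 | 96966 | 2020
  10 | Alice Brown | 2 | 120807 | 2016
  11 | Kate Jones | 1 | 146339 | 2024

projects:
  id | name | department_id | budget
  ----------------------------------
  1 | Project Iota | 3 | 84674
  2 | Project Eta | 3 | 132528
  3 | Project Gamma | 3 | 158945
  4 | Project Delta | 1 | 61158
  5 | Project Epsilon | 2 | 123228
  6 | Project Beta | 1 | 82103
SELECT name, salary FROM employees WHERE salary <= 100574

Execution result:
name | salary
Carol Miller | 41317
Noah Miller | 63063
Grace Jones | 62693
Rose Davis | 96379
Frank Smith | 57043
Peter Jones | 96966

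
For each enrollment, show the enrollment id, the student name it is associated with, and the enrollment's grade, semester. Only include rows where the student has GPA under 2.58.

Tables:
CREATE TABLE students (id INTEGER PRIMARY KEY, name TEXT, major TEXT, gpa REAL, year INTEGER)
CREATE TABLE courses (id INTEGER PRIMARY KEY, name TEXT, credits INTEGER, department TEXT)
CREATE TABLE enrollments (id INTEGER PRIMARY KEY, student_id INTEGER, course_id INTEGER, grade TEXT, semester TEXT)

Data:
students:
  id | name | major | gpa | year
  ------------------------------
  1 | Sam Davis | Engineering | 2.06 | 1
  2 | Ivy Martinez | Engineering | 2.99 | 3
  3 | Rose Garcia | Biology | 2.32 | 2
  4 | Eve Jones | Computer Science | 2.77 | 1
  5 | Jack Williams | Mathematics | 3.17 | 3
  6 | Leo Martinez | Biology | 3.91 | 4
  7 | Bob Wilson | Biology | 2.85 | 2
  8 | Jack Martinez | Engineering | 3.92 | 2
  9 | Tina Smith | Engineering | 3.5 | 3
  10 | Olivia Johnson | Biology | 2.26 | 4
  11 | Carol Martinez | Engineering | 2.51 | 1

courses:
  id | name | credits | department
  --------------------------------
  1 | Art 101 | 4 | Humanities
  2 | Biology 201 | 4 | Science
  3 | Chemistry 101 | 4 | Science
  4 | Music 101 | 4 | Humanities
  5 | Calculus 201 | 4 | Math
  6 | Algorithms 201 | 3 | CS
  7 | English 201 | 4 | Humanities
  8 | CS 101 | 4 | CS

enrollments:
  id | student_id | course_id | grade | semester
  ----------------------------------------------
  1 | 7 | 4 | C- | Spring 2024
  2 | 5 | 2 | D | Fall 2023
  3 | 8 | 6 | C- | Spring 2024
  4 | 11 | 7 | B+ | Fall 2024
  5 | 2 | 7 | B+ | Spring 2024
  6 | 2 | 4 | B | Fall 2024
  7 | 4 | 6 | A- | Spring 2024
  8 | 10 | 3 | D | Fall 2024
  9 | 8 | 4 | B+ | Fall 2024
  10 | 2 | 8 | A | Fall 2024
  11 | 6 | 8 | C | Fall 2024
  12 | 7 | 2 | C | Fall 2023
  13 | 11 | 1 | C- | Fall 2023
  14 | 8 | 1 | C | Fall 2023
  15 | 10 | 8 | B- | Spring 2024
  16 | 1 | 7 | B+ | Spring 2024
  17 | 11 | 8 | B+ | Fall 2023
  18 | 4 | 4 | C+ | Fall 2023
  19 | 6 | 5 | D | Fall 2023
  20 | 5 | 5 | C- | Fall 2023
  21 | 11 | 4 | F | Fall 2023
SELECT c.id, p.name AS student, c.grade, c.semester FROM enrollments c JOIN students p ON c.student_id = p.id WHERE p.gpa < 2.58

Execution result:
id | student | grade | semester
4 | Carol Martinez | B+ | Fall 2024
8 | Olivia Johnson | D | Fall 2024
13 | Carol Martinez | C- | Fall 2023
15 | Olivia Johnson | B- | Spring 2024
16 | Sam Davis | B+ | Spring 2024
17 | Carol Martinez | B+ | Fall 2023
21 | Carol Martinez | F | Fall 2023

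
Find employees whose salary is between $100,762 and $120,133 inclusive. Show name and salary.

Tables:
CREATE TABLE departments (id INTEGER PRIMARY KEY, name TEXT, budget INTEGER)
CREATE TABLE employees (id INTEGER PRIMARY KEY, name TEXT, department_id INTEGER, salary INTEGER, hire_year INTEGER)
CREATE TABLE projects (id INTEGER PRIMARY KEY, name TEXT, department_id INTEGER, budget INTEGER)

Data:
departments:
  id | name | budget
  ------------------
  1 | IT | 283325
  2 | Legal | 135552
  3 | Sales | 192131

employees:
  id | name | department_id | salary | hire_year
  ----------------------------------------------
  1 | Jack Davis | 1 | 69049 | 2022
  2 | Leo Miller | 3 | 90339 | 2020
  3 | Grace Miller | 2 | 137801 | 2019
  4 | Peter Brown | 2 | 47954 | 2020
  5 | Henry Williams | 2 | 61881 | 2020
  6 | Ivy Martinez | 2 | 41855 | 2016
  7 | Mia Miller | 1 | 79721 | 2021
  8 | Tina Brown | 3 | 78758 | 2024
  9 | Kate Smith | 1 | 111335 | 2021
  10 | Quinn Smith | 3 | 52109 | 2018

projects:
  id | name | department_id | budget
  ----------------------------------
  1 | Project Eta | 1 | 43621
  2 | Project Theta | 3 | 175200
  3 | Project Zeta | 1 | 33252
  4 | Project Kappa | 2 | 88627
SELECT name, salary FROM employees WHERE salary BETWEEN 100762 AND 120133

Execution result:
name | salary
Kate Smith | 111335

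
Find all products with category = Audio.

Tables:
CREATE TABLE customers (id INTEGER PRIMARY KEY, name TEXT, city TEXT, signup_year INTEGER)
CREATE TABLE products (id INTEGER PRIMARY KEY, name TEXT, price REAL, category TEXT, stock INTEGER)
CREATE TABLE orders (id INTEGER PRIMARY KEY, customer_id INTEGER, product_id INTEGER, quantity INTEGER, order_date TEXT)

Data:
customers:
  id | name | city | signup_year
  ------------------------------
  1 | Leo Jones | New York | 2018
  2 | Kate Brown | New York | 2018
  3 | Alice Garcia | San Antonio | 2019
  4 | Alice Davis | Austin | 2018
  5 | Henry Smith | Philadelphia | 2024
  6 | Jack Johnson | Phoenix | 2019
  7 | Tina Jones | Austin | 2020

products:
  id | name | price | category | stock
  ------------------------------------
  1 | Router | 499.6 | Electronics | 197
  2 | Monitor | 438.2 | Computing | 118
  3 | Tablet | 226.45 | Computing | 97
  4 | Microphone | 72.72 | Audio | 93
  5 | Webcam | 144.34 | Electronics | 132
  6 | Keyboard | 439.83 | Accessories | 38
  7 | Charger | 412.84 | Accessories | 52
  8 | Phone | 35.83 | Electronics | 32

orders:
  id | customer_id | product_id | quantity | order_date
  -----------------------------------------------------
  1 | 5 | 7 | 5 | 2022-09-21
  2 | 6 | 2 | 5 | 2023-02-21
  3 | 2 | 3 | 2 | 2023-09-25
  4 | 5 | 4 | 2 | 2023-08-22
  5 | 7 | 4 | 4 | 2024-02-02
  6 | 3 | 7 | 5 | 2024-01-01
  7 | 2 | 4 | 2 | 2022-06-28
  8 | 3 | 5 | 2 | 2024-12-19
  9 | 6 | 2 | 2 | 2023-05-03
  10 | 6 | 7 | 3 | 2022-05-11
SELECT name, category FROM products WHERE category = 'Audio'

Execution result:
name | category
Microphone | Audio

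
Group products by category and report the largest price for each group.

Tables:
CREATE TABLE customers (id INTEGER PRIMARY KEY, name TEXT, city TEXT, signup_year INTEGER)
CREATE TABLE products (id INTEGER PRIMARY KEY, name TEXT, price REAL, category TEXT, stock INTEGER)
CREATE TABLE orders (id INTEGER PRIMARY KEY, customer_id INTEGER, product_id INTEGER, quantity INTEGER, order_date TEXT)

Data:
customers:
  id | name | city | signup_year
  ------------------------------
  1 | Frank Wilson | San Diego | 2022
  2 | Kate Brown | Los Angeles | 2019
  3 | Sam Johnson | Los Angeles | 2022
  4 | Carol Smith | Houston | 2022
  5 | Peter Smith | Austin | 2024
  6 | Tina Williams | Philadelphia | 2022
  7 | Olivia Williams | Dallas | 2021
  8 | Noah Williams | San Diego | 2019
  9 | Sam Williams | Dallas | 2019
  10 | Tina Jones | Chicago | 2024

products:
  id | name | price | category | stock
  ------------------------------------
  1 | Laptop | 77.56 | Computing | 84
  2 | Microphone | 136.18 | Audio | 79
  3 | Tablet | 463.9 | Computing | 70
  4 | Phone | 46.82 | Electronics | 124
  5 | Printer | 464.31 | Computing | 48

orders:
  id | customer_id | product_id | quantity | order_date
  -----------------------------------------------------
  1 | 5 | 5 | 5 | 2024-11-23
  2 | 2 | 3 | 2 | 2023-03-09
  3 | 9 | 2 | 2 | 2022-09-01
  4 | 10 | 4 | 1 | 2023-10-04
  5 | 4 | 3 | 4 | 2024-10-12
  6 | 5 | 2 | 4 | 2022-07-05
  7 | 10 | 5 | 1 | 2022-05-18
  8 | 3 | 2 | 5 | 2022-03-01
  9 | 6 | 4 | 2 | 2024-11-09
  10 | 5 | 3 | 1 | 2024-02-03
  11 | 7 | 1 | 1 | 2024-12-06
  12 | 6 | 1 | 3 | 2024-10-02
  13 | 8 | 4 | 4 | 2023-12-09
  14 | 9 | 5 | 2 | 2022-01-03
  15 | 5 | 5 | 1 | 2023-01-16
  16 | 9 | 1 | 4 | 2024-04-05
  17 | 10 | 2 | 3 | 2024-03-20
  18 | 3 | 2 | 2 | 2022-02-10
SELECT category, MAX(price) AS max_price FROM products GROUP BY category

Execution result:
category | max_price
Audio | 136.18
Computing | 464.31
Electronics | 46.82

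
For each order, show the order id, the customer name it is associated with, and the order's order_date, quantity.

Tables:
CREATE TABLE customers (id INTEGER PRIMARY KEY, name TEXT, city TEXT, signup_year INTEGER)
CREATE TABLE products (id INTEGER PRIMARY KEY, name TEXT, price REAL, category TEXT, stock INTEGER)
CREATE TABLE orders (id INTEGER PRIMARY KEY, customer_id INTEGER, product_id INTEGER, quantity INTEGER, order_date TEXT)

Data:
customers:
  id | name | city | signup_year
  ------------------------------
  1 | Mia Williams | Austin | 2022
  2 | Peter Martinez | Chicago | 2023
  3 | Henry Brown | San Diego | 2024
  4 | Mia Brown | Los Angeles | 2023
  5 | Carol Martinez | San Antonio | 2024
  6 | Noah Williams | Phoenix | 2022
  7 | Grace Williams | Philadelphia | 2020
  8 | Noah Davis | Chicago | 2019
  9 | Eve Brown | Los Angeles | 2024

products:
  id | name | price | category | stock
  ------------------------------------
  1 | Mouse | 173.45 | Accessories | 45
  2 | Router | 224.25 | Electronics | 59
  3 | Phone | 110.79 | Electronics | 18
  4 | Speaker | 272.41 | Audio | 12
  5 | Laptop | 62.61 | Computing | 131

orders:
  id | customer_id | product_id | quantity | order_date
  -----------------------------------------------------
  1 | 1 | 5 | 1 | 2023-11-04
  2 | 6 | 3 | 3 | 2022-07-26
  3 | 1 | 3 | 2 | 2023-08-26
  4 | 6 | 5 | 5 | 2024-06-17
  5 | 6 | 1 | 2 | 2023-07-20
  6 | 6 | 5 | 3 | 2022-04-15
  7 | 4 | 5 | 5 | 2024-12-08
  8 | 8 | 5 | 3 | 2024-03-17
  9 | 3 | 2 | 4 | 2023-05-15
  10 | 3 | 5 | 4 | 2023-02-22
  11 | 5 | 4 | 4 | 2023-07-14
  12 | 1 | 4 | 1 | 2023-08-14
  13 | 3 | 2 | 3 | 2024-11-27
SELECT c.id, p.name AS customer, c.order_date, c.quantity FROM orders c JOIN customers p ON c.customer_id = p.id

Execution result:
id | customer | order_date | quantity
1 | Mia Williams | 2023-11-04 | 1
2 | Noah Williams | 2022-07-26 | 3
3 | Mia Williams | 2023-08-26 | 2
4 | Noah Williams | 2024-06-17 | 5
5 | Noah Williams | 2023-07-20 | 2
6 | Noah Williams | 2022-04-15 | 3
7 | Mia Brown | 2024-12-08 | 5
8 | Noah Davis | 2024-03-17 | 3
9 | Henry Brown | 2023-05-15 | 4
10 | Henry Brown | 2023-02-22 | 4
11 | Carol Martinez | 2023-07-14 | 4
12 | Mia Williams | 2023-08-14 | 1
13 | Henry Brown | 2024-11-27 | 3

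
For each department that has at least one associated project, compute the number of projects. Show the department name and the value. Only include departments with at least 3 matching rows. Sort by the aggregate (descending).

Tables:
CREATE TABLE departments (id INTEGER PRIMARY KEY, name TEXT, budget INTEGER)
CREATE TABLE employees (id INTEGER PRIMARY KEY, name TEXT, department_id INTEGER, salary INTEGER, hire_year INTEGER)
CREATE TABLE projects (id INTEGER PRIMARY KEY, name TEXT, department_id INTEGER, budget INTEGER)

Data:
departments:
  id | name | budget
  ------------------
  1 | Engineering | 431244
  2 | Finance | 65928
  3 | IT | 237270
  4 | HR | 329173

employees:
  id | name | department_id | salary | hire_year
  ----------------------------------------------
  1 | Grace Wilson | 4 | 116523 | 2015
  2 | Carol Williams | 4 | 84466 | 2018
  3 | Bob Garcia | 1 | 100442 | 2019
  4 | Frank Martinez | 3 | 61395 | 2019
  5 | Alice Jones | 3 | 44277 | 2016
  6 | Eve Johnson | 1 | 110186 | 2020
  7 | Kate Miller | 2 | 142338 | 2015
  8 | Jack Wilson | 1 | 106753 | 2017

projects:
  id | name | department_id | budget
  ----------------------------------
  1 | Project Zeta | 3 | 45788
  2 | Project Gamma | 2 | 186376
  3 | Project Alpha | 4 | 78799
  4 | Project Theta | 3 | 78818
SELECT p.name, COUNT(*) AS n FROM projects c JOIN departments p ON c.department_id = p.id GROUP BY p.id, p.name HAVING COUNT(*) >= 3 ORDER BY n DESC

Execution result:
(no rows)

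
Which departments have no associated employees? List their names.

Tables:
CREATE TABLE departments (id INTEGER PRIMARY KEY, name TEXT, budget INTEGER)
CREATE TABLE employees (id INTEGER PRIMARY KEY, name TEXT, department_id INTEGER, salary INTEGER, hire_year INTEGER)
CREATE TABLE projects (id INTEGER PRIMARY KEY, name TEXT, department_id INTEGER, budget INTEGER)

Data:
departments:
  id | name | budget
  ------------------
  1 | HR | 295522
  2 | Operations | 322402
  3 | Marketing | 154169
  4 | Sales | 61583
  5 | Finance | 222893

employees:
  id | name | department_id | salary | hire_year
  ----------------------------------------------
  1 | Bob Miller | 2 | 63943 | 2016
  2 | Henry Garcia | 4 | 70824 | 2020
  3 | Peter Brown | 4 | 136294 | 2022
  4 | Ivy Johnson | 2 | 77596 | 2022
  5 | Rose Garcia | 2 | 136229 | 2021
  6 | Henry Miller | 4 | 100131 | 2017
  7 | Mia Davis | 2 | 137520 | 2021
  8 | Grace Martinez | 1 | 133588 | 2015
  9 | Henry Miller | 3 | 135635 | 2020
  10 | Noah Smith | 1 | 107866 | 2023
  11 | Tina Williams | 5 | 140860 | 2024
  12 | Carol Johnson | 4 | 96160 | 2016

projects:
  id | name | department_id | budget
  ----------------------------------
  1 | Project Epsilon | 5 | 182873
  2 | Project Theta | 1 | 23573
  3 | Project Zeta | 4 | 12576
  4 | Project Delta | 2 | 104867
SELECT p.name FROM departments p LEFT JOIN employees c ON c.department_id = p.id WHERE c.id IS NULL

Execution result:
(no rows)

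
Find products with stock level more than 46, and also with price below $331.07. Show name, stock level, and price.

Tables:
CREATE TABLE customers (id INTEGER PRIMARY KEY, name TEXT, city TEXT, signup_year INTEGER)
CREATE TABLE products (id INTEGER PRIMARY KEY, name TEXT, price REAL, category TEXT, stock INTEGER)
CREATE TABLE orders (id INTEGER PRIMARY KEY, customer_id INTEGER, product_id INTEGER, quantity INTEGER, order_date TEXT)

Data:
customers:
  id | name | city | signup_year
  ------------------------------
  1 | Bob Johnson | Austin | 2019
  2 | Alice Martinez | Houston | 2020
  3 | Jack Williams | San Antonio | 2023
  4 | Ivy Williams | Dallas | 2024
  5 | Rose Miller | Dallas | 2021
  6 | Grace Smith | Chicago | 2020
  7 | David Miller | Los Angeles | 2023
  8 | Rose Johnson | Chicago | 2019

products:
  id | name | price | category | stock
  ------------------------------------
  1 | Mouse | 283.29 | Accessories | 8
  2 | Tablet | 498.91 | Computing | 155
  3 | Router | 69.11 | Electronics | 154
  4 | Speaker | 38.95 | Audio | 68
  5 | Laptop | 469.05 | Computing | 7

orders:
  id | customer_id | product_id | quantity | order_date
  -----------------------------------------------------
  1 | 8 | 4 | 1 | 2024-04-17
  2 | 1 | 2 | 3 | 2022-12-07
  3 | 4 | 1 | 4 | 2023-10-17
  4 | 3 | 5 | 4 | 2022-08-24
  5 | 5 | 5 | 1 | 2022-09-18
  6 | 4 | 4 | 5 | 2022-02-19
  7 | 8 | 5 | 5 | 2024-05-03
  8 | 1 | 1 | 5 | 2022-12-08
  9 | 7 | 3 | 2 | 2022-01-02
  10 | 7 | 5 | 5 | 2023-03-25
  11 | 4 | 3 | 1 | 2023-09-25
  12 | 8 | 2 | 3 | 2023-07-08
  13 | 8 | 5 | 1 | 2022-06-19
SELECT name, stock, price FROM products WHERE stock > 46 AND price < 331.07

Execution result:
name | stock | price
Router | 154 | 69.11
Speaker | 68 | 38.95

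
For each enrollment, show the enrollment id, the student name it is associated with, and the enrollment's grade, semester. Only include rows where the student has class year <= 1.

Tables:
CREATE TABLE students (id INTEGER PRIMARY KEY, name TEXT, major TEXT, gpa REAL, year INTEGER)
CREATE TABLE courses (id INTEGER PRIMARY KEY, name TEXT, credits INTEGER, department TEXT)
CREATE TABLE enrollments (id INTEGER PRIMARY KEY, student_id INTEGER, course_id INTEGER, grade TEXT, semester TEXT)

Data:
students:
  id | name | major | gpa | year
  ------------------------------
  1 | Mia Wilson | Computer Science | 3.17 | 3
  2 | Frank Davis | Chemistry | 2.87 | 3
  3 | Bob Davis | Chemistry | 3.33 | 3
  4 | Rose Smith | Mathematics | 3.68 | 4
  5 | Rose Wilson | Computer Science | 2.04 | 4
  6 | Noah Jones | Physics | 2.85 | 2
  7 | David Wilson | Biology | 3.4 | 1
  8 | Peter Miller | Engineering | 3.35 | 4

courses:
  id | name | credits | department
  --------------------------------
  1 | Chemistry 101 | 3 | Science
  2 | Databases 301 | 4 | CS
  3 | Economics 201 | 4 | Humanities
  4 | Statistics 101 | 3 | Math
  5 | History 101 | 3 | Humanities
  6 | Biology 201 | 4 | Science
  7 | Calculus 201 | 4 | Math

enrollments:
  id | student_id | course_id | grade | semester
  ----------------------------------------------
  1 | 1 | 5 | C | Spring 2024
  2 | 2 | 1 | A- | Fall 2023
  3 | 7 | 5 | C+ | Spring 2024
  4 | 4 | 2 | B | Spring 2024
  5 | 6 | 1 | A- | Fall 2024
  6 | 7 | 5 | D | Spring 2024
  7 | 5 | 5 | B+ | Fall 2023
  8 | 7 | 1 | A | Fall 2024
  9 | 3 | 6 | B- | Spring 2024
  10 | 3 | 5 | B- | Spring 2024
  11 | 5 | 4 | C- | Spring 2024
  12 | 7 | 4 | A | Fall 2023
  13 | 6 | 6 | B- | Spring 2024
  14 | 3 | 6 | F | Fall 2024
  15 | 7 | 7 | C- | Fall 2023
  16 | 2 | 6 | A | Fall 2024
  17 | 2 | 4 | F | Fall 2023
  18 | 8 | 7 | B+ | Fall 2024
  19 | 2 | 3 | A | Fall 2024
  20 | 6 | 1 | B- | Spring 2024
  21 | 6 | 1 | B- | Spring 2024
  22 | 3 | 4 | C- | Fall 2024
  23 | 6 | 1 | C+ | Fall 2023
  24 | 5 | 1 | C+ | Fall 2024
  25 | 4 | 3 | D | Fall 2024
SELECT c.id, p.name AS student, c.grade, c.semester FROM enrollments c JOIN students p ON c.student_id = p.id WHERE p.year <= 1

Execution result:
id | student | grade | semester
3 | David Wilson | C+ | Spring 2024
6 | David Wilson | D | Spring 2024
8 | David Wilson | A | Fall 2024
12 | David Wilson | A | Fall 2023
15 | David Wilson | C- | Fall 2023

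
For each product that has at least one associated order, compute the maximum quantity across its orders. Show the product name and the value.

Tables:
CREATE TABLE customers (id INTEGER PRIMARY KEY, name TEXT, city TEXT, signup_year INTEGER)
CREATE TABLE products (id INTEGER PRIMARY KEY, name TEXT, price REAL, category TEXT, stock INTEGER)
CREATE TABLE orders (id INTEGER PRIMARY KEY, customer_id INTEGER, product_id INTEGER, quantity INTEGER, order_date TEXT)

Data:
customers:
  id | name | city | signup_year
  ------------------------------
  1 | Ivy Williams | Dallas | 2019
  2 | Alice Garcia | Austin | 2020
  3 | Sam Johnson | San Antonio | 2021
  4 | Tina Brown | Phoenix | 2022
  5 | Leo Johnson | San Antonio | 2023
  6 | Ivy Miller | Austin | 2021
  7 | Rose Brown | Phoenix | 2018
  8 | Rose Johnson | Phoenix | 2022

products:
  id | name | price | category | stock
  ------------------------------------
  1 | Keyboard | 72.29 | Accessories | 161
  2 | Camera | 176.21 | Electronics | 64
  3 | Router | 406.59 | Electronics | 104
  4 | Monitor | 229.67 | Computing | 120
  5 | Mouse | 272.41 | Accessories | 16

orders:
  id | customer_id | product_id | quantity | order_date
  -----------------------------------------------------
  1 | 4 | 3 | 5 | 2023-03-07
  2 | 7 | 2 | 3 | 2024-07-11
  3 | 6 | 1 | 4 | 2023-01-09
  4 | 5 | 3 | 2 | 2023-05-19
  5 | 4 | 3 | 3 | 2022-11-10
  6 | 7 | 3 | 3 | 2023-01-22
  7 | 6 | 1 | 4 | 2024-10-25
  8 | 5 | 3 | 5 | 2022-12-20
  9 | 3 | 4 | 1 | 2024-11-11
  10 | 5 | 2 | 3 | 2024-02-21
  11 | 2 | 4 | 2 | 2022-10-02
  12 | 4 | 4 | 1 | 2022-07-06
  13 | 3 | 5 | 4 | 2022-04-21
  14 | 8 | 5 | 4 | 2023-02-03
SELECT p.name, MAX(c.quantity) AS max_quantity FROM orders c JOIN products p ON c.product_id = p.id GROUP BY p.id, p.name

Execution result:
name | max_quantity
Keyboard | 4
Camera | 3
Router | 5
Monitor | 2
Mouse | 4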